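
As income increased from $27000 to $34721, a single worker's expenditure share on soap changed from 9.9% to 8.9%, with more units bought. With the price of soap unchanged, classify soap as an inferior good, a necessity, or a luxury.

necessity

Quantity rises but the budget share falls as income rises, so 0 < η < 1.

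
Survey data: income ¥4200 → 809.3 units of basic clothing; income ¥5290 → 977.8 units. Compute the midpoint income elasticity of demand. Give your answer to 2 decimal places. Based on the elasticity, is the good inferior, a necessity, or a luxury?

0.82 (necessity)

ΔQ = 977.8 − 809.3 = 168.5; midpoint Q̄ = (809.3 + 977.8)/2 = 893.55.
ΔI = 5290 − 4200 = 1090; midpoint Ī = (4200 + 5290)/2 = 4745.
η = (ΔQ/Q̄) ÷ (ΔI/Ī) = (168.5/893.55) ÷ (1090/4745) = 0.82.
0 < η < 1 ⇒ necessity.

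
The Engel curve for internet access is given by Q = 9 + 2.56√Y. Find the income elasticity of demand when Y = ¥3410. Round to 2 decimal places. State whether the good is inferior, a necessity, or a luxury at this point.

0.47 (necessity)

At Y = 3410: Q = 158.492.
dQ/dY = 2.56/(2√Y) = 0.0219196 at this income.
η = (dQ/dY)·(Y/Q) = 0.0219196 × (3410/158.492) = 0.47.
Since 0 < η < 1, the good is a necessity.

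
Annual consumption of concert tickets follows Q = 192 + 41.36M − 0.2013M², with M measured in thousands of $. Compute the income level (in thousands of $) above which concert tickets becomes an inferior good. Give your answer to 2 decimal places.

102.73

dQ/dM = 41.36 − 0.4026M.
The good is inferior where dQ/dM < 0. Setting dQ/dM = 0 gives M = 41.36 / 0.4026 = 102.73.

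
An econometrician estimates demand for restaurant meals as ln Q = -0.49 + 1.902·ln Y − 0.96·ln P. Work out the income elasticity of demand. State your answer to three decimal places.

1.902

In a log-linear demand, the coefficient on ln Y is the income elasticity.
So η = 1.902.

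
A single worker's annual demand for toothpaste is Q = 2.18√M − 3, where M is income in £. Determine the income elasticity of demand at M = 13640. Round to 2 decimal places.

0.51

At M = 13640: Q = 251.603.
dQ/dM = 2.18/(2√M) = 0.00933296 at this income.
η = (dQ/dM)·(M/Q) = 0.00933296 × (13640/251.603) = 0.51.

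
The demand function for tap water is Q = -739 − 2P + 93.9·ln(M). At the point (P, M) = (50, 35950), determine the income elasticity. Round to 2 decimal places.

At P = 50, M = 35950: Q = 146.000.
Holding P constant, ∂Q/∂M = 93.9/M = 0.00261196.
η_M = (∂Q/∂M)·(M/Q) = 0.00261196 × (35950/146.000) = 0.64.

0.64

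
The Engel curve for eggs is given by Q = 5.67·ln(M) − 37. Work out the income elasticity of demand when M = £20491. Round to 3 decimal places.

At M = 20491: Q = 19.290.
dQ/dM = 5.67/M = 0.000276707 at this income.
η = (dQ/dM)·(M/Q) = 0.000276707 × (20491/19.290) = 0.294.

0.294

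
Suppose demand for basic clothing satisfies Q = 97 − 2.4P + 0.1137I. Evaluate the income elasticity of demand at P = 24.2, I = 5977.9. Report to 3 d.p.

0.946

At P = 24.2, I = 5977.9: Q = 718.607.
Holding P constant, ∂Q/∂I = 0.1137.
η_I = (∂Q/∂I)·(I/Q) = 0.1137 × (5977.9/718.607) = 0.946.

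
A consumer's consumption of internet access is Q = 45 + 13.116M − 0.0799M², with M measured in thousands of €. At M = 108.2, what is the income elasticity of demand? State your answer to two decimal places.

At M = 108.2: Q = 528.7427.
dQ/dM = 13.116 − 0.1598M = -4.17436.
η = (dQ/dM)·(M/Q) = -4.17436 × (108.2/528.7427) = -0.85.

-0.85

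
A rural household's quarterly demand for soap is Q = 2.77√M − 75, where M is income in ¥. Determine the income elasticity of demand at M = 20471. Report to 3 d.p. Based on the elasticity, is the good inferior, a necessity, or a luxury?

At M = 20471: Q = 321.323.
dQ/dM = 2.77/(2√M) = 0.00968011 at this income.
η = (dQ/dM)·(M/Q) = 0.00968011 × (20471/321.323) = 0.617.
Since 0 < η < 1, the good is a necessity.

0.617 (necessity)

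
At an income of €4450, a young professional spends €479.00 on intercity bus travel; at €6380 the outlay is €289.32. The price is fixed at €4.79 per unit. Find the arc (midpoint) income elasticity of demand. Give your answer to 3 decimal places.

With a constant price, Q₁ = 479.00/4.79 = 100.000 and Q₂ = 289.32/4.79 = 60.401 (equivalently, work directly with expenditure since P cancels).
Midpoint %ΔQ = (289.32 − 479.00)/384.16 = -0.49375; midpoint %ΔI = (6380 − 4450)/5415 = 0.35642.
η = -0.49375 / 0.35642 = -1.385.

-1.385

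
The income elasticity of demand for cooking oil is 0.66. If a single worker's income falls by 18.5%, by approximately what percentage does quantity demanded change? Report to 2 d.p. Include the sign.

%ΔQ ≈ η × %ΔI = 0.66 × (-18.5%) = -12.21%.

-12.21%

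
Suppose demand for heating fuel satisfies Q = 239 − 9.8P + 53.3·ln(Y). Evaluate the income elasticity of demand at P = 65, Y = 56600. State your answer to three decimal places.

0.288

At P = 65, Y = 56600: Q = 185.303.
Holding P constant, ∂Q/∂Y = 53.3/Y = 0.000941696.
η_Y = (∂Q/∂Y)·(Y/Q) = 0.000941696 × (56600/185.303) = 0.288.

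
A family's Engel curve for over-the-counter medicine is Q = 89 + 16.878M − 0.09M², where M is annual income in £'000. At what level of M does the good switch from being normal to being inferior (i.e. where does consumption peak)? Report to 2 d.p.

93.77

dQ/dM = 16.878 − 0.18M.
The good is inferior where dQ/dM < 0. Setting dQ/dM = 0 gives M = 16.878 / 0.18 = 93.77.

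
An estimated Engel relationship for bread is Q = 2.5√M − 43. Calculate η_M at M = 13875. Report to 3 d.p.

0.585

At M = 13875: Q = 251.480.
dQ/dM = 2.5/(2√M) = 0.0106119 at this income.
η = (dQ/dM)·(M/Q) = 0.0106119 × (13875/251.480) = 0.585.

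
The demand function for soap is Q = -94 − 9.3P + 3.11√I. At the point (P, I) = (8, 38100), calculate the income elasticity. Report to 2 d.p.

At P = 8, I = 38100: Q = 438.648.
Holding P constant, ∂Q/∂I = 3.11/(2√I) = 0.00796651.
η_I = (∂Q/∂I)·(I/Q) = 0.00796651 × (38100/438.648) = 0.69.

0.69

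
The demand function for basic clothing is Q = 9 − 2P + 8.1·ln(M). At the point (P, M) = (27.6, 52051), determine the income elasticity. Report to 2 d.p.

At P = 27.6, M = 52051: Q = 41.766.
Holding P constant, ∂Q/∂M = 8.1/M = 0.000155617.
η_M = (∂Q/∂M)·(M/Q) = 0.000155617 × (52051/41.766) = 0.19.

0.19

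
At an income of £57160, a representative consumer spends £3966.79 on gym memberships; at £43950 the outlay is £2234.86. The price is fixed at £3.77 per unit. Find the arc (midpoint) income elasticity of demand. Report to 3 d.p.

With a constant price, Q₁ = 3966.79/3.77 = 1052.199 and Q₂ = 2234.86/3.77 = 592.801 (equivalently, work directly with expenditure since P cancels).
Midpoint %ΔQ = (2234.86 − 3966.79)/3100.83 = -0.55854; midpoint %ΔI = (43950 − 57160)/50555 = -0.26130.
η = -0.55854 / -0.26130 = 2.138.

2.138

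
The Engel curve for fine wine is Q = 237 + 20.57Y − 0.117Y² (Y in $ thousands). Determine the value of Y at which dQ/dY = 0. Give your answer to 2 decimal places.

dQ/dY = 20.57 − 0.234Y.
The good is inferior where dQ/dY < 0. Setting dQ/dY = 0 gives Y = 20.57 / 0.234 = 87.91.

87.91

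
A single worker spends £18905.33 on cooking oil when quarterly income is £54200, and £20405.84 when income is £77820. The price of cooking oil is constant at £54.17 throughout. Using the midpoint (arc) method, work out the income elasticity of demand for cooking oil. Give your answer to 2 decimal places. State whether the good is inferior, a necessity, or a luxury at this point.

0.21 (necessity)

With a constant price, Q₁ = 18905.33/54.17 = 349.000 and Q₂ = 20405.84/54.17 = 376.700 (equivalently, work directly with expenditure since P cancels).
Midpoint %ΔQ = (20405.84 − 18905.33)/19655.59 = 0.07634; midpoint %ΔI = (77820 − 54200)/66010 = 0.35782.
η = 0.07634 / 0.35782 = 0.21.
0 < η < 1 ⇒ necessity.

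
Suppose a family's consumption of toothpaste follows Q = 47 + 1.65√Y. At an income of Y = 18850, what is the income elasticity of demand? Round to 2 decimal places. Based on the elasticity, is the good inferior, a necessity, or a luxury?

0.41 (necessity)

At Y = 18850: Q = 273.537.
dQ/dY = 1.65/(2√Y) = 0.00600895 at this income.
η = (dQ/dY)·(Y/Q) = 0.00600895 × (18850/273.537) = 0.41.
Since 0 < η < 1, the good is a necessity.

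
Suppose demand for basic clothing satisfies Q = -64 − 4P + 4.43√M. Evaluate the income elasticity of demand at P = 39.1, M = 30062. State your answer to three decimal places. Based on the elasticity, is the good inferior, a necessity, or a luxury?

At P = 39.1, M = 30062: Q = 547.691.
Holding P constant, ∂Q/∂M = 4.43/(2√M) = 0.0127751.
η_M = (∂Q/∂M)·(M/Q) = 0.0127751 × (30062/547.691) = 0.701.
Since 0 < η < 1, this is a necessity.

0.701 (necessity)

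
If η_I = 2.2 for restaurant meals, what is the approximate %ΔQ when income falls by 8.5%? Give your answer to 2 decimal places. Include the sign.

-18.70%

%ΔQ ≈ η × %ΔI = 2.2 × (-8.5%) = -18.70%.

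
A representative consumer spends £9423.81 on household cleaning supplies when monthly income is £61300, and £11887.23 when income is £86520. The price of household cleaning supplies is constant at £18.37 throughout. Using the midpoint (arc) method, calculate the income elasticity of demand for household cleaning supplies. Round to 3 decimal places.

0.678

With a constant price, Q₁ = 9423.81/18.37 = 513.000 and Q₂ = 11887.23/18.37 = 647.100 (equivalently, work directly with expenditure since P cancels).
Midpoint %ΔQ = (11887.23 − 9423.81)/10655.52 = 0.23119; midpoint %ΔI = (86520 − 61300)/73910 = 0.34123.
η = 0.23119 / 0.34123 = 0.678.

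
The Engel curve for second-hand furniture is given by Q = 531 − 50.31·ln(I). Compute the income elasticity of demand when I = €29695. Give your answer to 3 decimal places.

At I = 29695: Q = 12.871.
dQ/dI = -50.31/I = -0.00169422 at this income.
η = (dQ/dI)·(I/Q) = -0.00169422 × (29695/12.871) = -3.909.

-3.909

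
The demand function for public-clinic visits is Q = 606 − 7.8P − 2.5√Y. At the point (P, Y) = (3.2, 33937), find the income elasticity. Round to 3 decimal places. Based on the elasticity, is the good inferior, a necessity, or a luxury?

-1.911 (inferior good)

At P = 3.2, Y = 33937: Q = 120.490.
Holding P constant, ∂Q/∂Y = -2.5/(2√Y) = -0.00678537.
η_Y = (∂Q/∂Y)·(Y/Q) = -0.00678537 × (33937/120.490) = -1.911.
Since η < 0, this is an inferior good.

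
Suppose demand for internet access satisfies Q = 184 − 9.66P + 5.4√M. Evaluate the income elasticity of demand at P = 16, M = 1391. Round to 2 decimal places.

At P = 16, M = 1391: Q = 230.839.
Holding P constant, ∂Q/∂M = 5.4/(2√M) = 0.0723936.
η_M = (∂Q/∂M)·(M/Q) = 0.0723936 × (1391/230.839) = 0.44.

0.44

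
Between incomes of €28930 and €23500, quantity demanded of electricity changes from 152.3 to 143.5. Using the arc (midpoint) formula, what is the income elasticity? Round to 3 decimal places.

0.287

ΔQ = 143.5 − 152.3 = -8.8; midpoint Q̄ = (152.3 + 143.5)/2 = 147.9.
ΔI = 23500 − 28930 = -5430; midpoint Ī = (28930 + 23500)/2 = 26215.
η = (ΔQ/Q̄) ÷ (ΔI/Ī) = (-8.8/147.9) ÷ (-5430/26215) = 0.287.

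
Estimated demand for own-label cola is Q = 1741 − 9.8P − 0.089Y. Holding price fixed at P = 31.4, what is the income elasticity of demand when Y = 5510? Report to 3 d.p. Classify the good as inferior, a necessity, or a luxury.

At P = 31.4, Y = 5510: Q = 942.890.
Holding P constant, ∂Q/∂Y = −0.089.
η_Y = (∂Q/∂Y)·(Y/Q) = -0.089 × (5510/942.890) = -0.520.
Since η < 0, this is an inferior good.

-0.520 (inferior good)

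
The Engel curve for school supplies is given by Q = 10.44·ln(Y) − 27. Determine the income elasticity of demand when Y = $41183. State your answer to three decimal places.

0.124

At Y = 41183: Q = 83.933.
dQ/dY = 10.44/Y = 0.000253503 at this income.
η = (dQ/dY)·(Y/Q) = 0.000253503 × (41183/83.933) = 0.124.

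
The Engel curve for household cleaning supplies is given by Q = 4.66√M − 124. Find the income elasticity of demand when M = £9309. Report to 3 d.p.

0.690

At M = 9309: Q = 325.612.
dQ/dM = 4.66/(2√M) = 0.0241493 at this income.
η = (dQ/dM)·(M/Q) = 0.0241493 × (9309/325.612) = 0.690.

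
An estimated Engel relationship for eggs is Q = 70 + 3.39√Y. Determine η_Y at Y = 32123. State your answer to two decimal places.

0.45

At Y = 32123: Q = 677.586.
dQ/dY = 3.39/(2√Y) = 0.00945718 at this income.
η = (dQ/dY)·(Y/Q) = 0.00945718 × (32123/677.586) = 0.45.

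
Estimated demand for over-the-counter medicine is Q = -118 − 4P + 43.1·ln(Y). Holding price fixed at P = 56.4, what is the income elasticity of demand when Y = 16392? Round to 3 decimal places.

At P = 56.4, Y = 16392: Q = 74.666.
Holding P constant, ∂Q/∂Y = 43.1/Y = 0.00262933.
η_Y = (∂Q/∂Y)·(Y/Q) = 0.00262933 × (16392/74.666) = 0.577.

0.577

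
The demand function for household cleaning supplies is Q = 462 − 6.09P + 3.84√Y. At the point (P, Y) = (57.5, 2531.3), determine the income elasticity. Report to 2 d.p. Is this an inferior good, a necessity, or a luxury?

At P = 57.5, Y = 2531.3: Q = 305.023.
Holding P constant, ∂Q/∂Y = 3.84/(2√Y) = 0.0381618.
η_Y = (∂Q/∂Y)·(Y/Q) = 0.0381618 × (2531.3/305.023) = 0.32.
Since 0 < η < 1, this is a necessity.

0.32 (necessity)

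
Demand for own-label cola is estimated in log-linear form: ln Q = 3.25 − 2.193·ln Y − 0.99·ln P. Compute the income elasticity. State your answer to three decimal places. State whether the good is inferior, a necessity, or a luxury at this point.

In a log-linear demand, the coefficient on ln Y is the income elasticity.
So η = -2.193.
η < 0 ⇒ inferior good.

-2.193 (inferior good)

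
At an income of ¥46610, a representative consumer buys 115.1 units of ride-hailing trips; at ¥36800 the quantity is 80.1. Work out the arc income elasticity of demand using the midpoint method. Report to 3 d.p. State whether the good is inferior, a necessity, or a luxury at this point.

1.525 (luxury)

ΔQ = 80.1 − 115.1 = -35; midpoint Q̄ = (115.1 + 80.1)/2 = 97.6.
ΔI = 36800 − 46610 = -9810; midpoint Ī = (46610 + 36800)/2 = 41705.
η = (ΔQ/Q̄) ÷ (ΔI/Ī) = (-35/97.6) ÷ (-9810/41705) = 1.525.
η > 1 ⇒ luxury.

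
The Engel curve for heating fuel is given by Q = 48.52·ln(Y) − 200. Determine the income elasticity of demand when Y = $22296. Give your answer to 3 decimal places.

At Y = 22296: Q = 285.790.
dQ/dY = 48.52/Y = 0.00217618 at this income.
η = (dQ/dY)·(Y/Q) = 0.00217618 × (22296/285.790) = 0.170.

0.170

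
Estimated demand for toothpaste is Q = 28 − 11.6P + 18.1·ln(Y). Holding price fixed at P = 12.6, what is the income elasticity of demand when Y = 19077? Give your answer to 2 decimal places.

At P = 12.6, Y = 19077: Q = 60.238.
Holding P constant, ∂Q/∂Y = 18.1/Y = 0.000948786.
η_Y = (∂Q/∂Y)·(Y/Q) = 0.000948786 × (19077/60.238) = 0.30.

0.30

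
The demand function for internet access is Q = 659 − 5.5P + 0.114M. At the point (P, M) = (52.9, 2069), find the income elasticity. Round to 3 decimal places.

At P = 52.9, M = 2069: Q = 603.916.
Holding P constant, ∂Q/∂M = 0.114.
η_M = (∂Q/∂M)·(M/Q) = 0.114 × (2069/603.916) = 0.391.

0.391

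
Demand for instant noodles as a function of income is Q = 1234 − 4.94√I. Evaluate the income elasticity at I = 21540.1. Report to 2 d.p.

-0.71

At I = 21540.1: Q = 508.979.
dQ/dI = -4.94/(2√I) = -0.0168296 at this income.
η = (dQ/dI)·(I/Q) = -0.0168296 × (21540.1/508.979) = -0.71.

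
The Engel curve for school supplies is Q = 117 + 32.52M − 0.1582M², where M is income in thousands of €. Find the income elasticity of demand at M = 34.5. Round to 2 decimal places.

At M = 34.5: Q = 1050.6425.
dQ/dM = 32.52 − 0.3164M = 21.60420.
η = (dQ/dM)·(M/Q) = 21.60420 × (34.5/1050.6425) = 0.71.

0.71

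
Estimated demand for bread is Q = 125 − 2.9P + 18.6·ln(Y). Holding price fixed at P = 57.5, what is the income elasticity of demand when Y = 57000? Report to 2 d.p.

0.11

At P = 57.5, Y = 57000: Q = 161.935.
Holding P constant, ∂Q/∂Y = 18.6/Y = 0.000326316.
η_Y = (∂Q/∂Y)·(Y/Q) = 0.000326316 × (57000/161.935) = 0.11.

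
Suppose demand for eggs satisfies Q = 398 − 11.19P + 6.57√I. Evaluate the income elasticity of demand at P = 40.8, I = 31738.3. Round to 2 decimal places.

0.53

At P = 40.8, I = 31738.3: Q = 1111.910.
Holding P constant, ∂Q/∂I = 6.57/(2√I) = 0.0184393.
η_I = (∂Q/∂I)·(I/Q) = 0.0184393 × (31738.3/1111.910) = 0.53.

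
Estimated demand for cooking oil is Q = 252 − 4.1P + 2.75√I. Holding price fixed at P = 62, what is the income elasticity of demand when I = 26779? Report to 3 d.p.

At P = 62, I = 26779: Q = 447.818.
Holding P constant, ∂Q/∂I = 2.75/(2√I) = 0.00840244.
η_I = (∂Q/∂I)·(I/Q) = 0.00840244 × (26779/447.818) = 0.502.

0.502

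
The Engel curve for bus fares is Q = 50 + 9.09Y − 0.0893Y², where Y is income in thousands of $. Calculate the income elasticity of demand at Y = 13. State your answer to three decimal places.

0.575

At Y = 13: Q = 153.0783.
dQ/dY = 9.09 − 0.1786Y = 6.76820.
η = (dQ/dY)·(Y/Q) = 6.76820 × (13/153.0783) = 0.575.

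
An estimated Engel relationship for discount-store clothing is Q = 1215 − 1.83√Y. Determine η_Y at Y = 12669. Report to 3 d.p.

-0.102

At Y = 12669: Q = 1009.021.
dQ/dY = -1.83/(2√Y) = -0.00812924 at this income.
η = (dQ/dY)·(Y/Q) = -0.00812924 × (12669/1009.021) = -0.102.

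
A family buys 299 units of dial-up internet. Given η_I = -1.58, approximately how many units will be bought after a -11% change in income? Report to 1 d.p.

%ΔQ ≈ η × %ΔI = -1.58 × (-11%) = 17.38%.
New Q ≈ 299 × (1 + 0.1738) = 351.0.

351.0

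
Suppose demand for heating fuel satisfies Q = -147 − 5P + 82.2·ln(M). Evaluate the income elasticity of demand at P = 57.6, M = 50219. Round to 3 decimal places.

At P = 57.6, M = 50219: Q = 454.745.
Holding P constant, ∂Q/∂M = 82.2/M = 0.00163683.
η_M = (∂Q/∂M)·(M/Q) = 0.00163683 × (50219/454.745) = 0.181.

0.181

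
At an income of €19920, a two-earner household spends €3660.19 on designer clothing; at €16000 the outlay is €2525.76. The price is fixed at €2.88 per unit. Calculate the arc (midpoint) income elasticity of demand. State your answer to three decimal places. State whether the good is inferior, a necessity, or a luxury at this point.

1.680 (luxury)

With a constant price, Q₁ = 3660.19/2.88 = 1270.899 and Q₂ = 2525.76/2.88 = 877.000 (equivalently, work directly with expenditure since P cancels).
Midpoint %ΔQ = (2525.76 − 3660.19)/3092.98 = -0.36678; midpoint %ΔI = (16000 − 19920)/17960 = -0.21826.
η = -0.36678 / -0.21826 = 1.680.
η > 1 ⇒ luxury.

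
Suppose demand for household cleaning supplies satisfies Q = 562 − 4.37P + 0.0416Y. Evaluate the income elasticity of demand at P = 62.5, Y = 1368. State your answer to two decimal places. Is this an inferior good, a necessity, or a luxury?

At P = 62.5, Y = 1368: Q = 345.784.
Holding P constant, ∂Q/∂Y = 0.0416.
η_Y = (∂Q/∂Y)·(Y/Q) = 0.0416 × (1368/345.784) = 0.16.
Since 0 < η < 1, this is a necessity.

0.16 (necessity)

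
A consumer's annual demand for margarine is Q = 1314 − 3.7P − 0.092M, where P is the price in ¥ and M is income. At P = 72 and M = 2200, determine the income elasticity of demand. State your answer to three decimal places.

At P = 72, M = 2200: Q = 845.200.
Holding P constant, ∂Q/∂M = −0.092.
η_M = (∂Q/∂M)·(M/Q) = -0.092 × (2200/845.200) = -0.239.

-0.239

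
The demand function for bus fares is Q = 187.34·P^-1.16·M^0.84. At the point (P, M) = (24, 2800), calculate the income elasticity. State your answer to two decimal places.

For a multiplicative demand Q = A·P^α·M^β, the income elasticity is β everywhere.
Here β = 0.84, so η = 0.84.

0.84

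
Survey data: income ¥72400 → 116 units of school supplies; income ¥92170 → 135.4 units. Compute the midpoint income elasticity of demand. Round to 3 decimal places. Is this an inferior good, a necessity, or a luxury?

0.642 (necessity)

ΔQ = 135.4 − 116 = 19.4; midpoint Q̄ = (116 + 135.4)/2 = 125.7.
ΔI = 92170 − 72400 = 19770; midpoint Ī = (72400 + 92170)/2 = 82285.
η = (ΔQ/Q̄) ÷ (ΔI/Ī) = (19.4/125.7) ÷ (19770/82285) = 0.642.
0 < η < 1 ⇒ necessity.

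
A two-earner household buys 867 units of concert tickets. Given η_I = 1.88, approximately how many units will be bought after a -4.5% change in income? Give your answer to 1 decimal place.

%ΔQ ≈ η × %ΔI = 1.88 × (-4.5%) = -8.46%.
New Q ≈ 867 × (1 − 0.0846) = 793.7.

793.7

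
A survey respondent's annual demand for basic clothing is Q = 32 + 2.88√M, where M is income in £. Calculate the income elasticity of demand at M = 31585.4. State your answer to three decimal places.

At M = 31585.4: Q = 543.842.
dQ/dM = 2.88/(2√M) = 0.0081025 at this income.
η = (dQ/dM)·(M/Q) = 0.0081025 × (31585.4/543.842) = 0.471.

0.471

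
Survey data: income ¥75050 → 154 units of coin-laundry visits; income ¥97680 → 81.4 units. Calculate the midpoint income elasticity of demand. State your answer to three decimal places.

ΔQ = 81.4 − 154 = -72.6; midpoint Q̄ = (154 + 81.4)/2 = 117.7.
ΔI = 97680 − 75050 = 22630; midpoint Ī = (75050 + 97680)/2 = 86365.
η = (ΔQ/Q̄) ÷ (ΔI/Ī) = (-72.6/117.7) ÷ (22630/86365) = -2.354.

-2.354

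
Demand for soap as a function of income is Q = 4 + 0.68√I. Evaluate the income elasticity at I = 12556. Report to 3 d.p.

0.475

At I = 12556: Q = 80.196.
dQ/dI = 0.68/(2√I) = 0.00303426 at this income.
η = (dQ/dI)·(I/Q) = 0.00303426 × (12556/80.196) = 0.475.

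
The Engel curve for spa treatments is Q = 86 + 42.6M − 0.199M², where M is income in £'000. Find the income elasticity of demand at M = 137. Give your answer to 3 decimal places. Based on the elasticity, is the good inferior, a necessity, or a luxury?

-0.747 (inferior good)

At M = 137: Q = 2187.1690.
dQ/dM = 42.6 − 0.398M = -11.92600.
η = (dQ/dM)·(M/Q) = -11.92600 × (137/2187.1690) = -0.747.
η < 0 ⇒ inferior good.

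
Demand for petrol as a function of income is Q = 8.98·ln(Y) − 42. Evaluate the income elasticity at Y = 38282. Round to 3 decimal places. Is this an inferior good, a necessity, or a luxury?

0.170 (necessity)

At Y = 38282: Q = 52.764.
dQ/dY = 8.98/Y = 0.000234575 at this income.
η = (dQ/dY)·(Y/Q) = 0.000234575 × (38282/52.764) = 0.170.
Since 0 < η < 1, the good is a necessity.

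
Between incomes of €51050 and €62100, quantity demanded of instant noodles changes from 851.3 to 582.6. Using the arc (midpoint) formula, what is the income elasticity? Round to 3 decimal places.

-1.919

ΔQ = 582.6 − 851.3 = -268.7; midpoint Q̄ = (851.3 + 582.6)/2 = 716.95.
ΔI = 62100 − 51050 = 11050; midpoint Ī = (51050 + 62100)/2 = 56575.
η = (ΔQ/Q̄) ÷ (ΔI/Ī) = (-268.7/716.95) ÷ (11050/56575) = -1.919.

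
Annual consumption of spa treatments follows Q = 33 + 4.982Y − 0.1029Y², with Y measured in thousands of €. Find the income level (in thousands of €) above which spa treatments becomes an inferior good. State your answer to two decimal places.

24.21

dQ/dY = 4.982 − 0.2058Y.
The good is inferior where dQ/dY < 0. Setting dQ/dY = 0 gives Y = 4.982 / 0.2058 = 24.21.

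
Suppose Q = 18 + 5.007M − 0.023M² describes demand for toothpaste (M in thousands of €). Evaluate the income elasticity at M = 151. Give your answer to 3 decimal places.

At M = 151: Q = 249.6340.
dQ/dM = 5.007 − 0.046M = -1.93900.
η = (dQ/dM)·(M/Q) = -1.93900 × (151/249.6340) = -1.173.

-1.173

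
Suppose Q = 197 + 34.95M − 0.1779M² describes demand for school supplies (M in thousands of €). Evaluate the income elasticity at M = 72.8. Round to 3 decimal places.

At M = 72.8: Q = 1798.5185.
dQ/dM = 34.95 − 0.3558M = 9.04776.
η = (dQ/dM)·(M/Q) = 9.04776 × (72.8/1798.5185) = 0.366.

0.366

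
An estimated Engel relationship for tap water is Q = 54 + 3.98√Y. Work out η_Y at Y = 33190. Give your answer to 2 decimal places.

At Y = 33190: Q = 779.081.
dQ/dY = 3.98/(2√Y) = 0.0109232 at this income.
η = (dQ/dY)·(Y/Q) = 0.0109232 × (33190/779.081) = 0.47.

0.47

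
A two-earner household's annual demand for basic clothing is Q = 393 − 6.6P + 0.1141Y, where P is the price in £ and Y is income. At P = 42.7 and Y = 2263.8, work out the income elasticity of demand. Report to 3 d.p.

At P = 42.7, Y = 2263.8: Q = 369.480.
Holding P constant, ∂Q/∂Y = 0.1141.
η_Y = (∂Q/∂Y)·(Y/Q) = 0.1141 × (2263.8/369.480) = 0.699.

0.699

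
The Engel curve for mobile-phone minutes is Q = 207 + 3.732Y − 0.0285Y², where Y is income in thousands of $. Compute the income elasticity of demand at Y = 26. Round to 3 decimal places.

0.205

At Y = 26: Q = 284.7660.
dQ/dY = 3.732 − 0.057Y = 2.25000.
η = (dQ/dY)·(Y/Q) = 2.25000 × (26/284.7660) = 0.205.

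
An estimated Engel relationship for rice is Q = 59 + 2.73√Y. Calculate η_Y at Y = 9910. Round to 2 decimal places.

At Y = 9910: Q = 330.769.
dQ/dY = 2.73/(2√Y) = 0.0137118 at this income.
η = (dQ/dY)·(Y/Q) = 0.0137118 × (9910/330.769) = 0.41.

0.41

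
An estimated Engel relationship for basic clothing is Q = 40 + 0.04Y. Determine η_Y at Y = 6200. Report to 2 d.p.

0.86

At Y = 6200: Q = 288.000.
dQ/dY = 0.04.
η = (dQ/dY)·(Y/Q) = 0.04 × (6200/288.000) = 0.86.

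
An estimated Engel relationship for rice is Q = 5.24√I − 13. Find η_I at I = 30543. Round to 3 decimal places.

At I = 30543: Q = 902.772.
dQ/dI = 5.24/(2√I) = 0.0149915 at this income.
η = (dQ/dI)·(I/Q) = 0.0149915 × (30543/902.772) = 0.507.

0.507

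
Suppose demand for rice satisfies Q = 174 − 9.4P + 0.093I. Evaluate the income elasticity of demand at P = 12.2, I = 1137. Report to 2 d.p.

At P = 12.2, I = 1137: Q = 165.061.
Holding P constant, ∂Q/∂I = 0.093.
η_I = (∂Q/∂I)·(I/Q) = 0.093 × (1137/165.061) = 0.64.

0.64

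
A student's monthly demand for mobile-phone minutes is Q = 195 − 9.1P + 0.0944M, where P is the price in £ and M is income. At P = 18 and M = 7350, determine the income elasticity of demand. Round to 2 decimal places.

0.96

At P = 18, M = 7350: Q = 725.040.
Holding P constant, ∂Q/∂M = 0.0944.
η_M = (∂Q/∂M)·(M/Q) = 0.0944 × (7350/725.040) = 0.96.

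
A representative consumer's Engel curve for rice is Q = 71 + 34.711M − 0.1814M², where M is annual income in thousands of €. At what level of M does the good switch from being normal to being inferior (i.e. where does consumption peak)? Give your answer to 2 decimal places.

dQ/dM = 34.711 − 0.3628M.
The good is inferior where dQ/dM < 0. Setting dQ/dM = 0 gives M = 34.711 / 0.3628 = 95.68.

95.68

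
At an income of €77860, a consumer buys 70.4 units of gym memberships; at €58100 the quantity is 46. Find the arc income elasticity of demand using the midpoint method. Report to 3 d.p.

1.442

ΔQ = 46 − 70.4 = -24.4; midpoint Q̄ = (70.4 + 46)/2 = 58.2.
ΔI = 58100 − 77860 = -19760; midpoint Ī = (77860 + 58100)/2 = 67980.
η = (ΔQ/Q̄) ÷ (ΔI/Ī) = (-24.4/58.2) ÷ (-19760/67980) = 1.442.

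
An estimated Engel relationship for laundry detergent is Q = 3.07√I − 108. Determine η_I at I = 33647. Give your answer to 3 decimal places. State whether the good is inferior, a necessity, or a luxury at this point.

At I = 33647: Q = 455.134.
dQ/dI = 3.07/(2√I) = 0.00836826 at this income.
η = (dQ/dI)·(I/Q) = 0.00836826 × (33647/455.134) = 0.619.
Since 0 < η < 1, the good is a necessity.

0.619 (necessity)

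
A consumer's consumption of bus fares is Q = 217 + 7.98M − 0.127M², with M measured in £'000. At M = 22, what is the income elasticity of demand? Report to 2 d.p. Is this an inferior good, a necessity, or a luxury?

At M = 22: Q = 331.0920.
dQ/dM = 7.98 − 0.254M = 2.39200.
η = (dQ/dM)·(M/Q) = 2.39200 × (22/331.0920) = 0.16.
0 < η < 1 ⇒ necessity.

0.16 (necessity)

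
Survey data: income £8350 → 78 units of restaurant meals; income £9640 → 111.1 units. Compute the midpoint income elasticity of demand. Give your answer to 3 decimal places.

2.441

ΔQ = 111.1 − 78 = 33.1; midpoint Q̄ = (78 + 111.1)/2 = 94.55.
ΔI = 9640 − 8350 = 1290; midpoint Ī = (8350 + 9640)/2 = 8995.
η = (ΔQ/Q̄) ÷ (ΔI/Ī) = (33.1/94.55) ÷ (1290/8995) = 2.441.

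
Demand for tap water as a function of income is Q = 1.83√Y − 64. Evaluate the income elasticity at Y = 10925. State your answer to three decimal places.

0.751

At Y = 10925: Q = 127.277.
dQ/dY = 1.83/(2√Y) = 0.00875408 at this income.
η = (dQ/dY)·(Y/Q) = 0.00875408 × (10925/127.277) = 0.751.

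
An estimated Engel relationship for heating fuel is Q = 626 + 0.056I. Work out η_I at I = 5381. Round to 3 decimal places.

At I = 5381: Q = 927.336.
dQ/dI = 0.056.
η = (dQ/dI)·(I/Q) = 0.056 × (5381/927.336) = 0.325.

0.325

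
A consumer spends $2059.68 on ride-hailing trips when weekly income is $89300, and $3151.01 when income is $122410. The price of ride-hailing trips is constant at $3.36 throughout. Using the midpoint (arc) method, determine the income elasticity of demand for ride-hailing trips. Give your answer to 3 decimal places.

With a constant price, Q₁ = 2059.68/3.36 = 613.000 and Q₂ = 3151.01/3.36 = 937.801 (equivalently, work directly with expenditure since P cancels).
Midpoint %ΔQ = (3151.01 − 2059.68)/2605.35 = 0.41888; midpoint %ΔI = (122410 − 89300)/105855 = 0.31279.
η = 0.41888 / 0.31279 = 1.339.

1.339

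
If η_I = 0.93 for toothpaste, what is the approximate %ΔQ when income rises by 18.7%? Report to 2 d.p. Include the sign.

17.39%

%ΔQ ≈ η × %ΔI = 0.93 × 18.7% = 17.39%.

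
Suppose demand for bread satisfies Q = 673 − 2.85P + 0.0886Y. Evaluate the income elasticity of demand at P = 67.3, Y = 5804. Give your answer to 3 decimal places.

0.517

At P = 67.3, Y = 5804: Q = 995.429.
Holding P constant, ∂Q/∂Y = 0.0886.
η_Y = (∂Q/∂Y)·(Y/Q) = 0.0886 × (5804/995.429) = 0.517.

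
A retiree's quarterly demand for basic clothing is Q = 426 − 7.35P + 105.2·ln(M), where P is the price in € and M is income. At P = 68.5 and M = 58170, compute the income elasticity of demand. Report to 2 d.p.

0.10

At P = 68.5, M = 58170: Q = 1076.687.
Holding P constant, ∂Q/∂M = 105.2/M = 0.00180849.
η_M = (∂Q/∂M)·(M/Q) = 0.00180849 × (58170/1076.687) = 0.10.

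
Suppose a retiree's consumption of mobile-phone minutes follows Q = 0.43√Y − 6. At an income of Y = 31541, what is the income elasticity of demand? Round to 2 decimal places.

0.54

At Y = 31541: Q = 70.367.
dQ/dY = 0.43/(2√Y) = 0.0012106 at this income.
η = (dQ/dY)·(Y/Q) = 0.0012106 × (31541/70.367) = 0.54.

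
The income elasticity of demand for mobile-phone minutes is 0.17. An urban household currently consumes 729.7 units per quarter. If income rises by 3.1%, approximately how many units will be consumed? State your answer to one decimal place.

733.5

%ΔQ ≈ η × %ΔI = 0.17 × 3.1% = 0.527%.
New Q ≈ 729.7 × (1 + 0.00527) = 733.5.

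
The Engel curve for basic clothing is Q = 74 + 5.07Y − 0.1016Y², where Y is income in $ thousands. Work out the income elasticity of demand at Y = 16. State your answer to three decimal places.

At Y = 16: Q = 129.1104.
dQ/dY = 5.07 − 0.2032Y = 1.81880.
η = (dQ/dY)·(Y/Q) = 1.81880 × (16/129.1104) = 0.225.

0.225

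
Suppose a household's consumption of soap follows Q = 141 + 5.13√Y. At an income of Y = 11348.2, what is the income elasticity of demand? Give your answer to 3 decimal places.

At Y = 11348.2: Q = 687.488.
dQ/dY = 5.13/(2√Y) = 0.0240782 at this income.
η = (dQ/dY)·(Y/Q) = 0.0240782 × (11348.2/687.488) = 0.397.

0.397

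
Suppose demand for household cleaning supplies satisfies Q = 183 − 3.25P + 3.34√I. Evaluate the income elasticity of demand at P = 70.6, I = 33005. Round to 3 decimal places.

At P = 70.6, I = 33005: Q = 560.337.
Holding P constant, ∂Q/∂I = 3.34/(2√I) = 0.00919235.
η_I = (∂Q/∂I)·(I/Q) = 0.00919235 × (33005/560.337) = 0.541.

0.541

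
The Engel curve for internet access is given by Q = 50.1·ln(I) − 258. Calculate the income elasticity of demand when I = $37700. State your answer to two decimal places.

At I = 37700: Q = 269.925.
dQ/dI = 50.1/I = 0.00132891 at this income.
η = (dQ/dI)·(I/Q) = 0.00132891 × (37700/269.925) = 0.19.

0.19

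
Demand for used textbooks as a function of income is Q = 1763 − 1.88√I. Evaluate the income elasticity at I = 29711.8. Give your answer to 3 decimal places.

At I = 29711.8: Q = 1438.942.
dQ/dI = -1.88/(2√I) = -0.00545335 at this income.
η = (dQ/dI)·(I/Q) = -0.00545335 × (29711.8/1438.942) = -0.113.

-0.113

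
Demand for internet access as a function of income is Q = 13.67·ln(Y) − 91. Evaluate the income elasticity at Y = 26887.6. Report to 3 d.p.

0.282

At Y = 26887.6: Q = 48.426.
dQ/dY = 13.67/Y = 0.000508413 at this income.
η = (dQ/dY)·(Y/Q) = 0.000508413 × (26887.6/48.426) = 0.282.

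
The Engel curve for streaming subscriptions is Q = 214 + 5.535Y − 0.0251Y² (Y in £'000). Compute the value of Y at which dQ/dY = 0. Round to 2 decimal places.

110.26

dQ/dY = 5.535 − 0.0502Y.
The good is inferior where dQ/dY < 0. Setting dQ/dY = 0 gives Y = 5.535 / 0.0502 = 110.26.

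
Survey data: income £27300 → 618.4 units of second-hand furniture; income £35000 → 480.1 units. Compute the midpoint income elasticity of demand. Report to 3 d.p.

ΔQ = 480.1 − 618.4 = -138.3; midpoint Q̄ = (618.4 + 480.1)/2 = 549.25.
ΔI = 35000 − 27300 = 7700; midpoint Ī = (27300 + 35000)/2 = 31150.
η = (ΔQ/Q̄) ÷ (ΔI/Ī) = (-138.3/549.25) ÷ (7700/31150) = -1.019.

-1.019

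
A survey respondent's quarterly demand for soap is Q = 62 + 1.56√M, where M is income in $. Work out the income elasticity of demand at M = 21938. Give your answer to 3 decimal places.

0.394

At M = 21938: Q = 293.059.
dQ/dM = 1.56/(2√M) = 0.00526618 at this income.
η = (dQ/dM)·(M/Q) = 0.00526618 × (21938/293.059) = 0.394.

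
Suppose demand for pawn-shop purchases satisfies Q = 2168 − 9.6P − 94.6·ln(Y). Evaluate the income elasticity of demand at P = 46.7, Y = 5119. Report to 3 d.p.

-0.104

At P = 46.7, Y = 5119: Q = 911.728.
Holding P constant, ∂Q/∂Y = -94.6/Y = -0.0184802.
η_Y = (∂Q/∂Y)·(Y/Q) = -0.0184802 × (5119/911.728) = -0.104.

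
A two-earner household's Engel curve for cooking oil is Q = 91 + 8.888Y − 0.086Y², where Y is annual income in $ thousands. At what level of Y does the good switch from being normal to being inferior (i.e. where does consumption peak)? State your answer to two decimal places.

51.67

dQ/dY = 8.888 − 0.172Y.
The good is inferior where dQ/dY < 0. Setting dQ/dY = 0 gives Y = 8.888 / 0.172 = 51.67.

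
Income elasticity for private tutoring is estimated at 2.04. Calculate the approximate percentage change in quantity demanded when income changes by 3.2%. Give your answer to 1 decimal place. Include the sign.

%ΔQ ≈ η × %ΔI = 2.04 × 3.2% = 6.5%.

6.5%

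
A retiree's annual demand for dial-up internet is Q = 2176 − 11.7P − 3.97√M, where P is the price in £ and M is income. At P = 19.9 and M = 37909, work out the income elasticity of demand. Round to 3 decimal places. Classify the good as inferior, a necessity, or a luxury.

-0.330 (inferior good)

At P = 19.9, M = 37909: Q = 1170.202.
Holding P constant, ∂Q/∂M = -3.97/(2√M) = -0.010195.
η_M = (∂Q/∂M)·(M/Q) = -0.010195 × (37909/1170.202) = -0.330.
Since η < 0, this is an inferior good.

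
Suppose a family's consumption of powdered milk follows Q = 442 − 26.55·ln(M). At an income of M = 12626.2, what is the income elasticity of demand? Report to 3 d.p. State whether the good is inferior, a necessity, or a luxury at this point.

-0.139 (inferior good)

At M = 12626.2: Q = 191.274.
dQ/dM = -26.55/M = -0.00210277 at this income.
η = (dQ/dM)·(M/Q) = -0.00210277 × (12626.2/191.274) = -0.139.
Since η < 0, the good is an inferior good.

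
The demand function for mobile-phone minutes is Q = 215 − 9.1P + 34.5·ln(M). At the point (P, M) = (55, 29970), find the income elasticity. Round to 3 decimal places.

At P = 55, M = 29970: Q = 70.124.
Holding P constant, ∂Q/∂M = 34.5/M = 0.00115115.
η_M = (∂Q/∂M)·(M/Q) = 0.00115115 × (29970/70.124) = 0.492.

0.492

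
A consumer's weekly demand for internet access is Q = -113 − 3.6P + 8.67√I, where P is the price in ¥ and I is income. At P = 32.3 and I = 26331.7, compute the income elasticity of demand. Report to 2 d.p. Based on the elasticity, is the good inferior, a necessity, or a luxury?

At P = 32.3, I = 26331.7: Q = 1177.605.
Holding P constant, ∂Q/∂I = 8.67/(2√I) = 0.0267147.
η_I = (∂Q/∂I)·(I/Q) = 0.0267147 × (26331.7/1177.605) = 0.60.
Since 0 < η < 1, this is a necessity.

0.60 (necessity)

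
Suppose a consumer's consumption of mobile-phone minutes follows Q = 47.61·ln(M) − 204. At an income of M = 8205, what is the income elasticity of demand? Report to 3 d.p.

At M = 8205: Q = 225.085.
dQ/dM = 47.61/M = 0.00580256 at this income.
η = (dQ/dM)·(M/Q) = 0.00580256 × (8205/225.085) = 0.212.

0.212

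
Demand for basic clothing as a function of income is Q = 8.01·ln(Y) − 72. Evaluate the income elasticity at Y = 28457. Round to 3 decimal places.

At Y = 28457: Q = 10.152.
dQ/dY = 8.01/Y = 0.000281477 at this income.
η = (dQ/dY)·(Y/Q) = 0.000281477 × (28457/10.152) = 0.789.

0.789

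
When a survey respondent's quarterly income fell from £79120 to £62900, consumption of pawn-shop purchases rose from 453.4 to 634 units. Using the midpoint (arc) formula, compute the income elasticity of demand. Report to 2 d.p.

ΔQ = 634 − 453.4 = 180.6; midpoint Q̄ = (453.4 + 634)/2 = 543.7.
ΔI = 62900 − 79120 = -16220; midpoint Ī = (79120 + 62900)/2 = 71010.
η = (ΔQ/Q̄) ÷ (ΔI/Ī) = (180.6/543.7) ÷ (-16220/71010) = -1.45.

-1.45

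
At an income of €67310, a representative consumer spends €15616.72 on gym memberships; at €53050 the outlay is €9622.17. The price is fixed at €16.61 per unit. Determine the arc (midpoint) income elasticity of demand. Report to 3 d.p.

With a constant price, Q₁ = 15616.72/16.61 = 940.200 and Q₂ = 9622.17/16.61 = 579.300 (equivalently, work directly with expenditure since P cancels).
Midpoint %ΔQ = (9622.17 − 15616.72)/12619.45 = -0.47502; midpoint %ΔI = (53050 − 67310)/60180 = -0.23696.
η = -0.47502 / -0.23696 = 2.005.

2.005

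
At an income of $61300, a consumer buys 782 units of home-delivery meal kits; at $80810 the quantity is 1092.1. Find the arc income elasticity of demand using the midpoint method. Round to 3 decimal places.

ΔQ = 1092.1 − 782 = 310.1; midpoint Q̄ = (782 + 1092.1)/2 = 937.05.
ΔI = 80810 − 61300 = 19510; midpoint Ī = (61300 + 80810)/2 = 71055.
η = (ΔQ/Q̄) ÷ (ΔI/Ī) = (310.1/937.05) ÷ (19510/71055) = 1.205.

1.205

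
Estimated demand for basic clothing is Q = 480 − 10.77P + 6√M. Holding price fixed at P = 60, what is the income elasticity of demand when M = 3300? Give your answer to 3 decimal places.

0.966

At P = 60, M = 3300: Q = 178.474.
Holding P constant, ∂Q/∂M = 6/(2√M) = 0.0522233.
η_M = (∂Q/∂M)·(M/Q) = 0.0522233 × (3300/178.474) = 0.966.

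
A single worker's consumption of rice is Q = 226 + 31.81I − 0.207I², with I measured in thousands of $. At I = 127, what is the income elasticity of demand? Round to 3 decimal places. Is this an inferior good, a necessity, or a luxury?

At I = 127: Q = 927.1670.
dQ/dI = 31.81 − 0.414I = -20.76800.
η = (dQ/dI)·(I/Q) = -20.76800 × (127/927.1670) = -2.845.
η < 0 ⇒ inferior good.

-2.845 (inferior good)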